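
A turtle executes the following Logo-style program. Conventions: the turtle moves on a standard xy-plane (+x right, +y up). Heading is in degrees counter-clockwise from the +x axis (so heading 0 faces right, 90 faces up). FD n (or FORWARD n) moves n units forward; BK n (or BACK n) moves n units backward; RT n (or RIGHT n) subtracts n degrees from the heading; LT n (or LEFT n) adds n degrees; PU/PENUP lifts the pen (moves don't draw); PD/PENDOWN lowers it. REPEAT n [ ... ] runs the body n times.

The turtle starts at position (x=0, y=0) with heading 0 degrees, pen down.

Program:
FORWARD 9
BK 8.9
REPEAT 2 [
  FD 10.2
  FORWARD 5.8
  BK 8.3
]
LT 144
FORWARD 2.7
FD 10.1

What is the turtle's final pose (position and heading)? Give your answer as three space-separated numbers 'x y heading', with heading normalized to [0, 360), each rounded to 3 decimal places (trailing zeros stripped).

Answer: 5.145 7.524 144

Derivation:
Executing turtle program step by step:
Start: pos=(0,0), heading=0, pen down
FD 9: (0,0) -> (9,0) [heading=0, draw]
BK 8.9: (9,0) -> (0.1,0) [heading=0, draw]
REPEAT 2 [
  -- iteration 1/2 --
  FD 10.2: (0.1,0) -> (10.3,0) [heading=0, draw]
  FD 5.8: (10.3,0) -> (16.1,0) [heading=0, draw]
  BK 8.3: (16.1,0) -> (7.8,0) [heading=0, draw]
  -- iteration 2/2 --
  FD 10.2: (7.8,0) -> (18,0) [heading=0, draw]
  FD 5.8: (18,0) -> (23.8,0) [heading=0, draw]
  BK 8.3: (23.8,0) -> (15.5,0) [heading=0, draw]
]
LT 144: heading 0 -> 144
FD 2.7: (15.5,0) -> (13.316,1.587) [heading=144, draw]
FD 10.1: (13.316,1.587) -> (5.145,7.524) [heading=144, draw]
Final: pos=(5.145,7.524), heading=144, 10 segment(s) drawn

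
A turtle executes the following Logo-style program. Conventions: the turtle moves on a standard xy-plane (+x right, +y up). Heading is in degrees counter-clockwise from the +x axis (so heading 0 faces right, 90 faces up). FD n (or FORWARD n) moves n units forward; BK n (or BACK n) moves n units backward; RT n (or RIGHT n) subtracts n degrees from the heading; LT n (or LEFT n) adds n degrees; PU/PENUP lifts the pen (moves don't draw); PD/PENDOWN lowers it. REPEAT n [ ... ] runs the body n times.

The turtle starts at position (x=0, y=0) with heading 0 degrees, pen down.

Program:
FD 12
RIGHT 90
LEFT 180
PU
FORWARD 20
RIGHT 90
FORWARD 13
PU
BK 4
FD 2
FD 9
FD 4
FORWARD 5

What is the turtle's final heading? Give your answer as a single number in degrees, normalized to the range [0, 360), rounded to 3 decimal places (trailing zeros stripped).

Answer: 0

Derivation:
Executing turtle program step by step:
Start: pos=(0,0), heading=0, pen down
FD 12: (0,0) -> (12,0) [heading=0, draw]
RT 90: heading 0 -> 270
LT 180: heading 270 -> 90
PU: pen up
FD 20: (12,0) -> (12,20) [heading=90, move]
RT 90: heading 90 -> 0
FD 13: (12,20) -> (25,20) [heading=0, move]
PU: pen up
BK 4: (25,20) -> (21,20) [heading=0, move]
FD 2: (21,20) -> (23,20) [heading=0, move]
FD 9: (23,20) -> (32,20) [heading=0, move]
FD 4: (32,20) -> (36,20) [heading=0, move]
FD 5: (36,20) -> (41,20) [heading=0, move]
Final: pos=(41,20), heading=0, 1 segment(s) drawn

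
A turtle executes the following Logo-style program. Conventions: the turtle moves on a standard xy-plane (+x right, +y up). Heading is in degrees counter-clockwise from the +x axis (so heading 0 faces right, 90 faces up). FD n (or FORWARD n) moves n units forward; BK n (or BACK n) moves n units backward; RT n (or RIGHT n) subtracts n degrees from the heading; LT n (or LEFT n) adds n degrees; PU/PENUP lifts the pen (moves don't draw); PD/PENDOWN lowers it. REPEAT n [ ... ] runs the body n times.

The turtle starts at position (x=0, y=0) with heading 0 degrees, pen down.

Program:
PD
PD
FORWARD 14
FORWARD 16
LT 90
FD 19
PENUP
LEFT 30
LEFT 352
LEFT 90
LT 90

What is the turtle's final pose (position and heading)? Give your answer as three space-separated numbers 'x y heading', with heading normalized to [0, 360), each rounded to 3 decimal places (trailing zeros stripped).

Executing turtle program step by step:
Start: pos=(0,0), heading=0, pen down
PD: pen down
PD: pen down
FD 14: (0,0) -> (14,0) [heading=0, draw]
FD 16: (14,0) -> (30,0) [heading=0, draw]
LT 90: heading 0 -> 90
FD 19: (30,0) -> (30,19) [heading=90, draw]
PU: pen up
LT 30: heading 90 -> 120
LT 352: heading 120 -> 112
LT 90: heading 112 -> 202
LT 90: heading 202 -> 292
Final: pos=(30,19), heading=292, 3 segment(s) drawn

Answer: 30 19 292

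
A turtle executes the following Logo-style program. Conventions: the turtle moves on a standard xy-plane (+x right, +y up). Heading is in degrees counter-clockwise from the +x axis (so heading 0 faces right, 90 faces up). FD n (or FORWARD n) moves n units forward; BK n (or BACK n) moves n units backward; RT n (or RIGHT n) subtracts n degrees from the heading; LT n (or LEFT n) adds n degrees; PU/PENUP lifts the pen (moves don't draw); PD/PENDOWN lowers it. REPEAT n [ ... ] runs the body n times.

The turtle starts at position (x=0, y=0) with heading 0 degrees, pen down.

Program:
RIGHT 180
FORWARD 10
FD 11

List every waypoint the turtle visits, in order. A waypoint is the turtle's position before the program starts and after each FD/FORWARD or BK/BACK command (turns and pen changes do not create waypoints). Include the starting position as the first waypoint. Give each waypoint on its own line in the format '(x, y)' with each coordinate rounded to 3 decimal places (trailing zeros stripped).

Executing turtle program step by step:
Start: pos=(0,0), heading=0, pen down
RT 180: heading 0 -> 180
FD 10: (0,0) -> (-10,0) [heading=180, draw]
FD 11: (-10,0) -> (-21,0) [heading=180, draw]
Final: pos=(-21,0), heading=180, 2 segment(s) drawn
Waypoints (3 total):
(0, 0)
(-10, 0)
(-21, 0)

Answer: (0, 0)
(-10, 0)
(-21, 0)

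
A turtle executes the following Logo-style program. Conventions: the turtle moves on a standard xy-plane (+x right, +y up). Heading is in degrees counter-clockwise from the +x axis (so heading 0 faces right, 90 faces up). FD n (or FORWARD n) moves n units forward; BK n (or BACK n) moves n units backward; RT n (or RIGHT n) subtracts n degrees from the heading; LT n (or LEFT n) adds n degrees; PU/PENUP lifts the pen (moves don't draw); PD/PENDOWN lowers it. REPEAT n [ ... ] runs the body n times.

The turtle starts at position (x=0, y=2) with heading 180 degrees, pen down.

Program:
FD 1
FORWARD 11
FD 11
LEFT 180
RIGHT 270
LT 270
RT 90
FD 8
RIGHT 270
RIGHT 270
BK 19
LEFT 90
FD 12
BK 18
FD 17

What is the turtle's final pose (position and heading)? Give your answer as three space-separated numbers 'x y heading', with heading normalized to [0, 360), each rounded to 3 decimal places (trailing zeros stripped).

Answer: -34 -25 180

Derivation:
Executing turtle program step by step:
Start: pos=(0,2), heading=180, pen down
FD 1: (0,2) -> (-1,2) [heading=180, draw]
FD 11: (-1,2) -> (-12,2) [heading=180, draw]
FD 11: (-12,2) -> (-23,2) [heading=180, draw]
LT 180: heading 180 -> 0
RT 270: heading 0 -> 90
LT 270: heading 90 -> 0
RT 90: heading 0 -> 270
FD 8: (-23,2) -> (-23,-6) [heading=270, draw]
RT 270: heading 270 -> 0
RT 270: heading 0 -> 90
BK 19: (-23,-6) -> (-23,-25) [heading=90, draw]
LT 90: heading 90 -> 180
FD 12: (-23,-25) -> (-35,-25) [heading=180, draw]
BK 18: (-35,-25) -> (-17,-25) [heading=180, draw]
FD 17: (-17,-25) -> (-34,-25) [heading=180, draw]
Final: pos=(-34,-25), heading=180, 8 segment(s) drawn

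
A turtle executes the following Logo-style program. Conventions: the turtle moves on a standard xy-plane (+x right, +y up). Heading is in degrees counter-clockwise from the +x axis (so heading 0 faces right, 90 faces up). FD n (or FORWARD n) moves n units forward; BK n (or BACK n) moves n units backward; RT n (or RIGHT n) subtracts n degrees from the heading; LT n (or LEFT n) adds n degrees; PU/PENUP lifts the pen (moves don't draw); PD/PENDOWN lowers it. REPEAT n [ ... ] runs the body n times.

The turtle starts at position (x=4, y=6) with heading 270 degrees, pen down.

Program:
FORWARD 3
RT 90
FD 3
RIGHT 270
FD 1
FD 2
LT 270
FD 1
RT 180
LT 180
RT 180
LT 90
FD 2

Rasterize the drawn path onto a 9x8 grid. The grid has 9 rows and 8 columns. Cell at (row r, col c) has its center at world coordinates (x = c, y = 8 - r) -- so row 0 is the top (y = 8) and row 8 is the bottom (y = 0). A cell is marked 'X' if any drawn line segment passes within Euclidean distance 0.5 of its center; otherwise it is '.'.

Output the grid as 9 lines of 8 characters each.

Segment 0: (4,6) -> (4,3)
Segment 1: (4,3) -> (1,3)
Segment 2: (1,3) -> (1,2)
Segment 3: (1,2) -> (1,0)
Segment 4: (1,0) -> (-0,0)
Segment 5: (-0,0) -> (-0,2)

Answer: ........
........
....X...
....X...
....X...
.XXXX...
XX......
XX......
XX......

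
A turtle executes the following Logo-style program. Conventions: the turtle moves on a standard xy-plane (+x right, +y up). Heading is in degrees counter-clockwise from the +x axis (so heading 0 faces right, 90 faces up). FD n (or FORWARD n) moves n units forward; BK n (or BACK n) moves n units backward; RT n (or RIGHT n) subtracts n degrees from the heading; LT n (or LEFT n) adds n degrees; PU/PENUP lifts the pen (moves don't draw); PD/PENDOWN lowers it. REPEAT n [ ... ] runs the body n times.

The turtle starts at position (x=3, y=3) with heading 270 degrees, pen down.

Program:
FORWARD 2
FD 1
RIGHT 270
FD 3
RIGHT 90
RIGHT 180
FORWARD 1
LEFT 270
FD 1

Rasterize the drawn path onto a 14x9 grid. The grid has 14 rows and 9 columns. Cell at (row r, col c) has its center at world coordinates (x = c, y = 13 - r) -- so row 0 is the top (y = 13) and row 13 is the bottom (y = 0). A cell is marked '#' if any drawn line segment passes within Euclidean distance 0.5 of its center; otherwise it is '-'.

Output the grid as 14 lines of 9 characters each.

Segment 0: (3,3) -> (3,1)
Segment 1: (3,1) -> (3,0)
Segment 2: (3,0) -> (6,0)
Segment 3: (6,0) -> (6,1)
Segment 4: (6,1) -> (7,1)

Answer: ---------
---------
---------
---------
---------
---------
---------
---------
---------
---------
---#-----
---#-----
---#--##-
---####--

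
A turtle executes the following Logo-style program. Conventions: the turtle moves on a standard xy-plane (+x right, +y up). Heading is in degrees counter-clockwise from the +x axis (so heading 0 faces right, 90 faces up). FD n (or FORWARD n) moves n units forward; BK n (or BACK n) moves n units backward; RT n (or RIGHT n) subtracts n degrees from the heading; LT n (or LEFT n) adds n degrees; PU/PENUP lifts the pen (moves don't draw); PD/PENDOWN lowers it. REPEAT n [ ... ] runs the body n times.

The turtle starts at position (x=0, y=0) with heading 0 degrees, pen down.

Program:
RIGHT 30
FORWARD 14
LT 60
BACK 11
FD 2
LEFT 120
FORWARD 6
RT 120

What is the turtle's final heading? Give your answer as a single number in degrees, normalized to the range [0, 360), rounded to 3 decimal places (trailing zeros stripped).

Executing turtle program step by step:
Start: pos=(0,0), heading=0, pen down
RT 30: heading 0 -> 330
FD 14: (0,0) -> (12.124,-7) [heading=330, draw]
LT 60: heading 330 -> 30
BK 11: (12.124,-7) -> (2.598,-12.5) [heading=30, draw]
FD 2: (2.598,-12.5) -> (4.33,-11.5) [heading=30, draw]
LT 120: heading 30 -> 150
FD 6: (4.33,-11.5) -> (-0.866,-8.5) [heading=150, draw]
RT 120: heading 150 -> 30
Final: pos=(-0.866,-8.5), heading=30, 4 segment(s) drawn

Answer: 30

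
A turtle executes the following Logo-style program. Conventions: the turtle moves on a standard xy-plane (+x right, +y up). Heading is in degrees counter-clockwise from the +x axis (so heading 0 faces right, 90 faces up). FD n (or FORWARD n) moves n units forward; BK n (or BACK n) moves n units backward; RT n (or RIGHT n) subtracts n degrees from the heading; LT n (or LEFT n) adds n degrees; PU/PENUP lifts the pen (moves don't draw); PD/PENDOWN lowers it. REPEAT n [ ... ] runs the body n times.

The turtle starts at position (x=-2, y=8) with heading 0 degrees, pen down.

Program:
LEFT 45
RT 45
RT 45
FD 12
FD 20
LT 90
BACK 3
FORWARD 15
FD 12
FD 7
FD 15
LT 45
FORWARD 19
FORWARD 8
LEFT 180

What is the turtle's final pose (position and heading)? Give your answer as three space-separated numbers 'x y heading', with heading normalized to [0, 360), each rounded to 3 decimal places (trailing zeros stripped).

Executing turtle program step by step:
Start: pos=(-2,8), heading=0, pen down
LT 45: heading 0 -> 45
RT 45: heading 45 -> 0
RT 45: heading 0 -> 315
FD 12: (-2,8) -> (6.485,-0.485) [heading=315, draw]
FD 20: (6.485,-0.485) -> (20.627,-14.627) [heading=315, draw]
LT 90: heading 315 -> 45
BK 3: (20.627,-14.627) -> (18.506,-16.749) [heading=45, draw]
FD 15: (18.506,-16.749) -> (29.113,-6.142) [heading=45, draw]
FD 12: (29.113,-6.142) -> (37.598,2.343) [heading=45, draw]
FD 7: (37.598,2.343) -> (42.548,7.293) [heading=45, draw]
FD 15: (42.548,7.293) -> (53.154,17.899) [heading=45, draw]
LT 45: heading 45 -> 90
FD 19: (53.154,17.899) -> (53.154,36.899) [heading=90, draw]
FD 8: (53.154,36.899) -> (53.154,44.899) [heading=90, draw]
LT 180: heading 90 -> 270
Final: pos=(53.154,44.899), heading=270, 9 segment(s) drawn

Answer: 53.154 44.899 270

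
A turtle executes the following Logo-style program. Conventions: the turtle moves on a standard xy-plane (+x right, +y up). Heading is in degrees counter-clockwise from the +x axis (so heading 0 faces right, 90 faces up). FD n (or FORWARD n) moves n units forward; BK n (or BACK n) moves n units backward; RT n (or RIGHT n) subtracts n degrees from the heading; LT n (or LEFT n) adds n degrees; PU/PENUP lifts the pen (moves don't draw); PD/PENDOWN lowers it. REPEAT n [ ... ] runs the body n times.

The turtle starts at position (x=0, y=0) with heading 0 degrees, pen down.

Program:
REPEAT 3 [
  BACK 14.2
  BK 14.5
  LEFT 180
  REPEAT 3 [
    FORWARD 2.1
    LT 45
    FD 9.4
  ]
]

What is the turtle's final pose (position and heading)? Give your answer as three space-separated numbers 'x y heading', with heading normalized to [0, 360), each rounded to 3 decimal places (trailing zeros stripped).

Executing turtle program step by step:
Start: pos=(0,0), heading=0, pen down
REPEAT 3 [
  -- iteration 1/3 --
  BK 14.2: (0,0) -> (-14.2,0) [heading=0, draw]
  BK 14.5: (-14.2,0) -> (-28.7,0) [heading=0, draw]
  LT 180: heading 0 -> 180
  REPEAT 3 [
    -- iteration 1/3 --
    FD 2.1: (-28.7,0) -> (-30.8,0) [heading=180, draw]
    LT 45: heading 180 -> 225
    FD 9.4: (-30.8,0) -> (-37.447,-6.647) [heading=225, draw]
    -- iteration 2/3 --
    FD 2.1: (-37.447,-6.647) -> (-38.932,-8.132) [heading=225, draw]
    LT 45: heading 225 -> 270
    FD 9.4: (-38.932,-8.132) -> (-38.932,-17.532) [heading=270, draw]
    -- iteration 3/3 --
    FD 2.1: (-38.932,-17.532) -> (-38.932,-19.632) [heading=270, draw]
    LT 45: heading 270 -> 315
    FD 9.4: (-38.932,-19.632) -> (-32.285,-26.279) [heading=315, draw]
  ]
  -- iteration 2/3 --
  BK 14.2: (-32.285,-26.279) -> (-42.326,-16.238) [heading=315, draw]
  BK 14.5: (-42.326,-16.238) -> (-52.579,-5.985) [heading=315, draw]
  LT 180: heading 315 -> 135
  REPEAT 3 [
    -- iteration 1/3 --
    FD 2.1: (-52.579,-5.985) -> (-54.064,-4.5) [heading=135, draw]
    LT 45: heading 135 -> 180
    FD 9.4: (-54.064,-4.5) -> (-63.464,-4.5) [heading=180, draw]
    -- iteration 2/3 --
    FD 2.1: (-63.464,-4.5) -> (-65.564,-4.5) [heading=180, draw]
    LT 45: heading 180 -> 225
    FD 9.4: (-65.564,-4.5) -> (-72.211,-11.146) [heading=225, draw]
    -- iteration 3/3 --
    FD 2.1: (-72.211,-11.146) -> (-73.696,-12.631) [heading=225, draw]
    LT 45: heading 225 -> 270
    FD 9.4: (-73.696,-12.631) -> (-73.696,-22.031) [heading=270, draw]
  ]
  -- iteration 3/3 --
  BK 14.2: (-73.696,-22.031) -> (-73.696,-7.831) [heading=270, draw]
  BK 14.5: (-73.696,-7.831) -> (-73.696,6.669) [heading=270, draw]
  LT 180: heading 270 -> 90
  REPEAT 3 [
    -- iteration 1/3 --
    FD 2.1: (-73.696,6.669) -> (-73.696,8.769) [heading=90, draw]
    LT 45: heading 90 -> 135
    FD 9.4: (-73.696,8.769) -> (-80.342,15.415) [heading=135, draw]
    -- iteration 2/3 --
    FD 2.1: (-80.342,15.415) -> (-81.827,16.9) [heading=135, draw]
    LT 45: heading 135 -> 180
    FD 9.4: (-81.827,16.9) -> (-91.227,16.9) [heading=180, draw]
    -- iteration 3/3 --
    FD 2.1: (-91.227,16.9) -> (-93.327,16.9) [heading=180, draw]
    LT 45: heading 180 -> 225
    FD 9.4: (-93.327,16.9) -> (-99.974,10.254) [heading=225, draw]
  ]
]
Final: pos=(-99.974,10.254), heading=225, 24 segment(s) drawn

Answer: -99.974 10.254 225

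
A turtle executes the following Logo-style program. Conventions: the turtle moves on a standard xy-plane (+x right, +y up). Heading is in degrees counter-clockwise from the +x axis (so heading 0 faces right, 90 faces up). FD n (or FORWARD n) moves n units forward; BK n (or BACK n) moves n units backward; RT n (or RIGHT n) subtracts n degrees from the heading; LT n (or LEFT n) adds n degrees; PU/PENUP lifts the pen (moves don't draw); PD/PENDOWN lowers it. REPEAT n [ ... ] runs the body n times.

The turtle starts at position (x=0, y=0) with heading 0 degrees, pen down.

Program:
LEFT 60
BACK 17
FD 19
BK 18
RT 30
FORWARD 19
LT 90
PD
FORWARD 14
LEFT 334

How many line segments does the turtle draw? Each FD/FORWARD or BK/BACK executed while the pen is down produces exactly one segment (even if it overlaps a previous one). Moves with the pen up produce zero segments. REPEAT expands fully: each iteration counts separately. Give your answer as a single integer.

Answer: 5

Derivation:
Executing turtle program step by step:
Start: pos=(0,0), heading=0, pen down
LT 60: heading 0 -> 60
BK 17: (0,0) -> (-8.5,-14.722) [heading=60, draw]
FD 19: (-8.5,-14.722) -> (1,1.732) [heading=60, draw]
BK 18: (1,1.732) -> (-8,-13.856) [heading=60, draw]
RT 30: heading 60 -> 30
FD 19: (-8,-13.856) -> (8.454,-4.356) [heading=30, draw]
LT 90: heading 30 -> 120
PD: pen down
FD 14: (8.454,-4.356) -> (1.454,7.768) [heading=120, draw]
LT 334: heading 120 -> 94
Final: pos=(1.454,7.768), heading=94, 5 segment(s) drawn
Segments drawn: 5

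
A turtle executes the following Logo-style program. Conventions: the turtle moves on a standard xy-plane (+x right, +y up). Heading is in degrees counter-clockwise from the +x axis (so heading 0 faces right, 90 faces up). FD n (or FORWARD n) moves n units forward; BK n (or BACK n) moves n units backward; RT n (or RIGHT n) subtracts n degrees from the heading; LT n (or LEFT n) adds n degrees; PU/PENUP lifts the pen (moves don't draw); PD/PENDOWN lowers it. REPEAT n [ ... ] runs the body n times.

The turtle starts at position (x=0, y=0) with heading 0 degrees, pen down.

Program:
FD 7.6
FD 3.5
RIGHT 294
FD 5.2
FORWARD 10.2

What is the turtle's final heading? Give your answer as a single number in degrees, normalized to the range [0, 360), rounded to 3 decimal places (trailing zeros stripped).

Executing turtle program step by step:
Start: pos=(0,0), heading=0, pen down
FD 7.6: (0,0) -> (7.6,0) [heading=0, draw]
FD 3.5: (7.6,0) -> (11.1,0) [heading=0, draw]
RT 294: heading 0 -> 66
FD 5.2: (11.1,0) -> (13.215,4.75) [heading=66, draw]
FD 10.2: (13.215,4.75) -> (17.364,14.069) [heading=66, draw]
Final: pos=(17.364,14.069), heading=66, 4 segment(s) drawn

Answer: 66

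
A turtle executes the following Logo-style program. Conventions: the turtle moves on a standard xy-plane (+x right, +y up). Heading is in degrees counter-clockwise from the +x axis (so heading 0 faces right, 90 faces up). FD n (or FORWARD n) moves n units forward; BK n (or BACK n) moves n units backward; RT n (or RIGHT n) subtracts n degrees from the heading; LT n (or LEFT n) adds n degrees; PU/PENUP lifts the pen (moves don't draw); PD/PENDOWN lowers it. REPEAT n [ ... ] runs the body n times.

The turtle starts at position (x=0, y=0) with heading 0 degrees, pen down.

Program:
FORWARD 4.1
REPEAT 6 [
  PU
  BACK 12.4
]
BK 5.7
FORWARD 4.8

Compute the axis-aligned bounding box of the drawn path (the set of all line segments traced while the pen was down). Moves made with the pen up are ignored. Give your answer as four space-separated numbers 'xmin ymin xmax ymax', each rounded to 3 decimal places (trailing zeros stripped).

Answer: 0 0 4.1 0

Derivation:
Executing turtle program step by step:
Start: pos=(0,0), heading=0, pen down
FD 4.1: (0,0) -> (4.1,0) [heading=0, draw]
REPEAT 6 [
  -- iteration 1/6 --
  PU: pen up
  BK 12.4: (4.1,0) -> (-8.3,0) [heading=0, move]
  -- iteration 2/6 --
  PU: pen up
  BK 12.4: (-8.3,0) -> (-20.7,0) [heading=0, move]
  -- iteration 3/6 --
  PU: pen up
  BK 12.4: (-20.7,0) -> (-33.1,0) [heading=0, move]
  -- iteration 4/6 --
  PU: pen up
  BK 12.4: (-33.1,0) -> (-45.5,0) [heading=0, move]
  -- iteration 5/6 --
  PU: pen up
  BK 12.4: (-45.5,0) -> (-57.9,0) [heading=0, move]
  -- iteration 6/6 --
  PU: pen up
  BK 12.4: (-57.9,0) -> (-70.3,0) [heading=0, move]
]
BK 5.7: (-70.3,0) -> (-76,0) [heading=0, move]
FD 4.8: (-76,0) -> (-71.2,0) [heading=0, move]
Final: pos=(-71.2,0), heading=0, 1 segment(s) drawn

Segment endpoints: x in {0, 4.1}, y in {0}
xmin=0, ymin=0, xmax=4.1, ymax=0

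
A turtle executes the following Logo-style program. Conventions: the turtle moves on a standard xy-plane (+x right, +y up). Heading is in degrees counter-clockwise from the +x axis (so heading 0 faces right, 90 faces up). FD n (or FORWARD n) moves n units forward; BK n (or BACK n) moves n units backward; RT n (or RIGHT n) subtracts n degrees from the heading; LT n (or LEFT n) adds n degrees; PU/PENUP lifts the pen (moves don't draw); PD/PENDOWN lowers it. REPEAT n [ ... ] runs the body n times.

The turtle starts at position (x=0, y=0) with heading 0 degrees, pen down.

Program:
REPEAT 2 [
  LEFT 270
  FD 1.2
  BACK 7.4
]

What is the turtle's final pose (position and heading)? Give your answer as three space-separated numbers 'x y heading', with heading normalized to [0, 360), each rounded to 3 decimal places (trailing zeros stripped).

Answer: 6.2 6.2 180

Derivation:
Executing turtle program step by step:
Start: pos=(0,0), heading=0, pen down
REPEAT 2 [
  -- iteration 1/2 --
  LT 270: heading 0 -> 270
  FD 1.2: (0,0) -> (0,-1.2) [heading=270, draw]
  BK 7.4: (0,-1.2) -> (0,6.2) [heading=270, draw]
  -- iteration 2/2 --
  LT 270: heading 270 -> 180
  FD 1.2: (0,6.2) -> (-1.2,6.2) [heading=180, draw]
  BK 7.4: (-1.2,6.2) -> (6.2,6.2) [heading=180, draw]
]
Final: pos=(6.2,6.2), heading=180, 4 segment(s) drawn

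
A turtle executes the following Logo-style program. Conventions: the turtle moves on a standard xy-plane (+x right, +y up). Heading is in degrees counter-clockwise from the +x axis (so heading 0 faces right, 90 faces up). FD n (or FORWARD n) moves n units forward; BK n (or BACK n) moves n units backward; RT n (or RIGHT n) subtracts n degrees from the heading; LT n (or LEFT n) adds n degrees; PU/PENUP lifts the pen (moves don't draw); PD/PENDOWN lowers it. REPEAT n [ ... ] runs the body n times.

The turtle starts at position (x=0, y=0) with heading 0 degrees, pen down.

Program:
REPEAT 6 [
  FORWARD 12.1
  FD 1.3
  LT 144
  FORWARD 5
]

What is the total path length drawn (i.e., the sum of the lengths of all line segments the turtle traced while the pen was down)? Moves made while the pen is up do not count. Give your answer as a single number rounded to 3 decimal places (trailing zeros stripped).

Executing turtle program step by step:
Start: pos=(0,0), heading=0, pen down
REPEAT 6 [
  -- iteration 1/6 --
  FD 12.1: (0,0) -> (12.1,0) [heading=0, draw]
  FD 1.3: (12.1,0) -> (13.4,0) [heading=0, draw]
  LT 144: heading 0 -> 144
  FD 5: (13.4,0) -> (9.355,2.939) [heading=144, draw]
  -- iteration 2/6 --
  FD 12.1: (9.355,2.939) -> (-0.434,10.051) [heading=144, draw]
  FD 1.3: (-0.434,10.051) -> (-1.486,10.815) [heading=144, draw]
  LT 144: heading 144 -> 288
  FD 5: (-1.486,10.815) -> (0.059,6.06) [heading=288, draw]
  -- iteration 3/6 --
  FD 12.1: (0.059,6.06) -> (3.798,-5.448) [heading=288, draw]
  FD 1.3: (3.798,-5.448) -> (4.2,-6.684) [heading=288, draw]
  LT 144: heading 288 -> 72
  FD 5: (4.2,-6.684) -> (5.745,-1.929) [heading=72, draw]
  -- iteration 4/6 --
  FD 12.1: (5.745,-1.929) -> (9.484,9.579) [heading=72, draw]
  FD 1.3: (9.484,9.579) -> (9.886,10.815) [heading=72, draw]
  LT 144: heading 72 -> 216
  FD 5: (9.886,10.815) -> (5.841,7.876) [heading=216, draw]
  -- iteration 5/6 --
  FD 12.1: (5.841,7.876) -> (-3.948,0.764) [heading=216, draw]
  FD 1.3: (-3.948,0.764) -> (-5,0) [heading=216, draw]
  LT 144: heading 216 -> 0
  FD 5: (-5,0) -> (0,0) [heading=0, draw]
  -- iteration 6/6 --
  FD 12.1: (0,0) -> (12.1,0) [heading=0, draw]
  FD 1.3: (12.1,0) -> (13.4,0) [heading=0, draw]
  LT 144: heading 0 -> 144
  FD 5: (13.4,0) -> (9.355,2.939) [heading=144, draw]
]
Final: pos=(9.355,2.939), heading=144, 18 segment(s) drawn

Segment lengths:
  seg 1: (0,0) -> (12.1,0), length = 12.1
  seg 2: (12.1,0) -> (13.4,0), length = 1.3
  seg 3: (13.4,0) -> (9.355,2.939), length = 5
  seg 4: (9.355,2.939) -> (-0.434,10.051), length = 12.1
  seg 5: (-0.434,10.051) -> (-1.486,10.815), length = 1.3
  seg 6: (-1.486,10.815) -> (0.059,6.06), length = 5
  seg 7: (0.059,6.06) -> (3.798,-5.448), length = 12.1
  seg 8: (3.798,-5.448) -> (4.2,-6.684), length = 1.3
  seg 9: (4.2,-6.684) -> (5.745,-1.929), length = 5
  seg 10: (5.745,-1.929) -> (9.484,9.579), length = 12.1
  seg 11: (9.484,9.579) -> (9.886,10.815), length = 1.3
  seg 12: (9.886,10.815) -> (5.841,7.876), length = 5
  seg 13: (5.841,7.876) -> (-3.948,0.764), length = 12.1
  seg 14: (-3.948,0.764) -> (-5,0), length = 1.3
  seg 15: (-5,0) -> (0,0), length = 5
  seg 16: (0,0) -> (12.1,0), length = 12.1
  seg 17: (12.1,0) -> (13.4,0), length = 1.3
  seg 18: (13.4,0) -> (9.355,2.939), length = 5
Total = 110.4

Answer: 110.4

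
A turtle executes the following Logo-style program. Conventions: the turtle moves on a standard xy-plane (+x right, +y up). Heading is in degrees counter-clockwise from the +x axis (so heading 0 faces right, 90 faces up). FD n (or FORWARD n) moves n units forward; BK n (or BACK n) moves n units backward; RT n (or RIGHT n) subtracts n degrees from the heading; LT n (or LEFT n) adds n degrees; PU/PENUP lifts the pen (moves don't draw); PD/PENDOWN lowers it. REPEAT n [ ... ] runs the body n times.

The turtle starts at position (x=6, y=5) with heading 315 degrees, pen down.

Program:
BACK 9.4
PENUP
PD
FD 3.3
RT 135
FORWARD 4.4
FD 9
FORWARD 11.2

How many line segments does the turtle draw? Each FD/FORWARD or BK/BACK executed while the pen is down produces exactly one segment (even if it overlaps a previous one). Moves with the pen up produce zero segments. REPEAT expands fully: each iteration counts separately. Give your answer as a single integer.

Answer: 5

Derivation:
Executing turtle program step by step:
Start: pos=(6,5), heading=315, pen down
BK 9.4: (6,5) -> (-0.647,11.647) [heading=315, draw]
PU: pen up
PD: pen down
FD 3.3: (-0.647,11.647) -> (1.687,9.313) [heading=315, draw]
RT 135: heading 315 -> 180
FD 4.4: (1.687,9.313) -> (-2.713,9.313) [heading=180, draw]
FD 9: (-2.713,9.313) -> (-11.713,9.313) [heading=180, draw]
FD 11.2: (-11.713,9.313) -> (-22.913,9.313) [heading=180, draw]
Final: pos=(-22.913,9.313), heading=180, 5 segment(s) drawn
Segments drawn: 5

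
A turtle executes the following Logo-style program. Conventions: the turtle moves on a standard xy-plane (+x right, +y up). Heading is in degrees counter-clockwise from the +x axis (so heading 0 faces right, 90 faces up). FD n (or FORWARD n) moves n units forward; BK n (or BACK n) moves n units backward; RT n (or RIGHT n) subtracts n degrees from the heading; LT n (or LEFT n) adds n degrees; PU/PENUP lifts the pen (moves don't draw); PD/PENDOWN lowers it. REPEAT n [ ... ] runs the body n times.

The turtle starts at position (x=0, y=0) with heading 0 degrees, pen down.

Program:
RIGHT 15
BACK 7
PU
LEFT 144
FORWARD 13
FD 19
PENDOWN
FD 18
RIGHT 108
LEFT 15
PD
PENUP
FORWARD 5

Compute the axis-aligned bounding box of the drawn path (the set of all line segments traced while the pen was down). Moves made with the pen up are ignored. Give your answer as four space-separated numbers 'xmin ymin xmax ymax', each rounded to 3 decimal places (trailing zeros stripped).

Answer: -38.228 0 0 40.669

Derivation:
Executing turtle program step by step:
Start: pos=(0,0), heading=0, pen down
RT 15: heading 0 -> 345
BK 7: (0,0) -> (-6.761,1.812) [heading=345, draw]
PU: pen up
LT 144: heading 345 -> 129
FD 13: (-6.761,1.812) -> (-14.943,11.915) [heading=129, move]
FD 19: (-14.943,11.915) -> (-26.9,26.68) [heading=129, move]
PD: pen down
FD 18: (-26.9,26.68) -> (-38.228,40.669) [heading=129, draw]
RT 108: heading 129 -> 21
LT 15: heading 21 -> 36
PD: pen down
PU: pen up
FD 5: (-38.228,40.669) -> (-34.182,43.608) [heading=36, move]
Final: pos=(-34.182,43.608), heading=36, 2 segment(s) drawn

Segment endpoints: x in {-38.228, -26.9, -6.761, 0}, y in {0, 1.812, 26.68, 40.669}
xmin=-38.228, ymin=0, xmax=0, ymax=40.669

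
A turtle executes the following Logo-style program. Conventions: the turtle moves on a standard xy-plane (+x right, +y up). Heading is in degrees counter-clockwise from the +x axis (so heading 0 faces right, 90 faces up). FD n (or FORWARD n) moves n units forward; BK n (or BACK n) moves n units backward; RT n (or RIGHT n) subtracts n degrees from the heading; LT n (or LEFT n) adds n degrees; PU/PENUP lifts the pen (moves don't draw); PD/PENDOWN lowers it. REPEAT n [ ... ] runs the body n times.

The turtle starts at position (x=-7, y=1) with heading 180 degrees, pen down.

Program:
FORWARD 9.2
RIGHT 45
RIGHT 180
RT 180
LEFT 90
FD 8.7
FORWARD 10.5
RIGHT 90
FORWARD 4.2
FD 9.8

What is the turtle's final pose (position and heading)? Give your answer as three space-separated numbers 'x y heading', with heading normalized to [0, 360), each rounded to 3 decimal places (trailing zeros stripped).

Answer: -39.676 -2.677 135

Derivation:
Executing turtle program step by step:
Start: pos=(-7,1), heading=180, pen down
FD 9.2: (-7,1) -> (-16.2,1) [heading=180, draw]
RT 45: heading 180 -> 135
RT 180: heading 135 -> 315
RT 180: heading 315 -> 135
LT 90: heading 135 -> 225
FD 8.7: (-16.2,1) -> (-22.352,-5.152) [heading=225, draw]
FD 10.5: (-22.352,-5.152) -> (-29.776,-12.576) [heading=225, draw]
RT 90: heading 225 -> 135
FD 4.2: (-29.776,-12.576) -> (-32.746,-9.607) [heading=135, draw]
FD 9.8: (-32.746,-9.607) -> (-39.676,-2.677) [heading=135, draw]
Final: pos=(-39.676,-2.677), heading=135, 5 segment(s) drawn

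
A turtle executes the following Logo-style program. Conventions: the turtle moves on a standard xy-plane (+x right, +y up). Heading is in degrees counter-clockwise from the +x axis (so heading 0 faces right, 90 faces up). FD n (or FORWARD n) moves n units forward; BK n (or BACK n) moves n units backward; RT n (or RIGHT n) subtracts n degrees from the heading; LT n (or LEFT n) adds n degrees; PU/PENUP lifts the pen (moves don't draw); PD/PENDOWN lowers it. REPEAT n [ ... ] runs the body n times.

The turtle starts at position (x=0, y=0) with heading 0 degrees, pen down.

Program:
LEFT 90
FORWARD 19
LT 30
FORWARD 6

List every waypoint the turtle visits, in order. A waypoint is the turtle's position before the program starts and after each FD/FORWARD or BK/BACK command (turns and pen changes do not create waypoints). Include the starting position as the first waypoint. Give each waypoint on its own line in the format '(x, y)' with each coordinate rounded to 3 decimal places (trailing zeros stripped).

Executing turtle program step by step:
Start: pos=(0,0), heading=0, pen down
LT 90: heading 0 -> 90
FD 19: (0,0) -> (0,19) [heading=90, draw]
LT 30: heading 90 -> 120
FD 6: (0,19) -> (-3,24.196) [heading=120, draw]
Final: pos=(-3,24.196), heading=120, 2 segment(s) drawn
Waypoints (3 total):
(0, 0)
(0, 19)
(-3, 24.196)

Answer: (0, 0)
(0, 19)
(-3, 24.196)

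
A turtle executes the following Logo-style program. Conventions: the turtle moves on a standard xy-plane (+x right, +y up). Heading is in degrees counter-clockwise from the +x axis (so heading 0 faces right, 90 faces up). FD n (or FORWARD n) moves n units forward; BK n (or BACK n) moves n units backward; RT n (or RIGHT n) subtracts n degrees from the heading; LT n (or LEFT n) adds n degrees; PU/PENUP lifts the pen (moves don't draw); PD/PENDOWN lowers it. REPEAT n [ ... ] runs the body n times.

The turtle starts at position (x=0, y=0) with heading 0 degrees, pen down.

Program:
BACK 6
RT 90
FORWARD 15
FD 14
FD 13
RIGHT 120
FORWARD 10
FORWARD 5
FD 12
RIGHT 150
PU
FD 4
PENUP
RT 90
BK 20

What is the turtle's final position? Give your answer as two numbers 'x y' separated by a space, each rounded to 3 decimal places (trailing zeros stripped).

Executing turtle program step by step:
Start: pos=(0,0), heading=0, pen down
BK 6: (0,0) -> (-6,0) [heading=0, draw]
RT 90: heading 0 -> 270
FD 15: (-6,0) -> (-6,-15) [heading=270, draw]
FD 14: (-6,-15) -> (-6,-29) [heading=270, draw]
FD 13: (-6,-29) -> (-6,-42) [heading=270, draw]
RT 120: heading 270 -> 150
FD 10: (-6,-42) -> (-14.66,-37) [heading=150, draw]
FD 5: (-14.66,-37) -> (-18.99,-34.5) [heading=150, draw]
FD 12: (-18.99,-34.5) -> (-29.383,-28.5) [heading=150, draw]
RT 150: heading 150 -> 0
PU: pen up
FD 4: (-29.383,-28.5) -> (-25.383,-28.5) [heading=0, move]
PU: pen up
RT 90: heading 0 -> 270
BK 20: (-25.383,-28.5) -> (-25.383,-8.5) [heading=270, move]
Final: pos=(-25.383,-8.5), heading=270, 7 segment(s) drawn

Answer: -25.383 -8.5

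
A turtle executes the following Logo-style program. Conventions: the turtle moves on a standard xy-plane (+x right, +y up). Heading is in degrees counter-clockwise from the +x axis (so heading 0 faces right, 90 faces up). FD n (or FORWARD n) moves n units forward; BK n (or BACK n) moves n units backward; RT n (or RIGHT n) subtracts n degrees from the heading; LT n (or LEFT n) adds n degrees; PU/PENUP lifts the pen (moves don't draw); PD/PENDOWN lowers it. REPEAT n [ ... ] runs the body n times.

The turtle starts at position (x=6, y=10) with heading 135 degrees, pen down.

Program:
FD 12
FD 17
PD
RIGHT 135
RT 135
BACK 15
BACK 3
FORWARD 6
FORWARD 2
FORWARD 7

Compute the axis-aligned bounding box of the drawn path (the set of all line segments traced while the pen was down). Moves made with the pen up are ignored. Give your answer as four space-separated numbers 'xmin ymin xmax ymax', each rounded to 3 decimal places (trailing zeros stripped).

Executing turtle program step by step:
Start: pos=(6,10), heading=135, pen down
FD 12: (6,10) -> (-2.485,18.485) [heading=135, draw]
FD 17: (-2.485,18.485) -> (-14.506,30.506) [heading=135, draw]
PD: pen down
RT 135: heading 135 -> 0
RT 135: heading 0 -> 225
BK 15: (-14.506,30.506) -> (-3.899,41.113) [heading=225, draw]
BK 3: (-3.899,41.113) -> (-1.778,43.234) [heading=225, draw]
FD 6: (-1.778,43.234) -> (-6.021,38.991) [heading=225, draw]
FD 2: (-6.021,38.991) -> (-7.435,37.577) [heading=225, draw]
FD 7: (-7.435,37.577) -> (-12.385,32.627) [heading=225, draw]
Final: pos=(-12.385,32.627), heading=225, 7 segment(s) drawn

Segment endpoints: x in {-14.506, -12.385, -7.435, -6.021, -3.899, -2.485, -1.778, 6}, y in {10, 18.485, 30.506, 32.627, 37.577, 38.991, 41.113, 43.234}
xmin=-14.506, ymin=10, xmax=6, ymax=43.234

Answer: -14.506 10 6 43.234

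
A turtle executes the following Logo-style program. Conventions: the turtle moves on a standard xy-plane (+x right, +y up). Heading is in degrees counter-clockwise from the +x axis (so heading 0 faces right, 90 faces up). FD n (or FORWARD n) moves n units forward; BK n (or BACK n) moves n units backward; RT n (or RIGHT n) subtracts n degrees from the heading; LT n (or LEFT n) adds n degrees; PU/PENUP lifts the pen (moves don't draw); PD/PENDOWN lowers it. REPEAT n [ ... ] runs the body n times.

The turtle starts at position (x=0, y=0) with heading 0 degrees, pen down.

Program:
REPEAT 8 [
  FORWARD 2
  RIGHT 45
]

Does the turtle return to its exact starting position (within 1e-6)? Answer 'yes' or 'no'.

Executing turtle program step by step:
Start: pos=(0,0), heading=0, pen down
REPEAT 8 [
  -- iteration 1/8 --
  FD 2: (0,0) -> (2,0) [heading=0, draw]
  RT 45: heading 0 -> 315
  -- iteration 2/8 --
  FD 2: (2,0) -> (3.414,-1.414) [heading=315, draw]
  RT 45: heading 315 -> 270
  -- iteration 3/8 --
  FD 2: (3.414,-1.414) -> (3.414,-3.414) [heading=270, draw]
  RT 45: heading 270 -> 225
  -- iteration 4/8 --
  FD 2: (3.414,-3.414) -> (2,-4.828) [heading=225, draw]
  RT 45: heading 225 -> 180
  -- iteration 5/8 --
  FD 2: (2,-4.828) -> (0,-4.828) [heading=180, draw]
  RT 45: heading 180 -> 135
  -- iteration 6/8 --
  FD 2: (0,-4.828) -> (-1.414,-3.414) [heading=135, draw]
  RT 45: heading 135 -> 90
  -- iteration 7/8 --
  FD 2: (-1.414,-3.414) -> (-1.414,-1.414) [heading=90, draw]
  RT 45: heading 90 -> 45
  -- iteration 8/8 --
  FD 2: (-1.414,-1.414) -> (0,0) [heading=45, draw]
  RT 45: heading 45 -> 0
]
Final: pos=(0,0), heading=0, 8 segment(s) drawn

Start position: (0, 0)
Final position: (0, 0)
Distance = 0; < 1e-6 -> CLOSED

Answer: yes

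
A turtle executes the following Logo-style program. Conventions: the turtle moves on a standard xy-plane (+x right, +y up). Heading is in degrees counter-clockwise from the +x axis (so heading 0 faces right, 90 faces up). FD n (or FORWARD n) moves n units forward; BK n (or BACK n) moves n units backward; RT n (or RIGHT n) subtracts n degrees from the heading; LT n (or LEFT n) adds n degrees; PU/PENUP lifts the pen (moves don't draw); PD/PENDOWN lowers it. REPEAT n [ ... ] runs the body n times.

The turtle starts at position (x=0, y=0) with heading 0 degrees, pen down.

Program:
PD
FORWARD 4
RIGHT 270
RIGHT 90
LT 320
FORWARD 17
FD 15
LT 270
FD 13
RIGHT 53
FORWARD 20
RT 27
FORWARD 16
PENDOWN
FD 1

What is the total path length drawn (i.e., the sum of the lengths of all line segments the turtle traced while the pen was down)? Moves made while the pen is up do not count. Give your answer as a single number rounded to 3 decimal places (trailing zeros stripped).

Executing turtle program step by step:
Start: pos=(0,0), heading=0, pen down
PD: pen down
FD 4: (0,0) -> (4,0) [heading=0, draw]
RT 270: heading 0 -> 90
RT 90: heading 90 -> 0
LT 320: heading 0 -> 320
FD 17: (4,0) -> (17.023,-10.927) [heading=320, draw]
FD 15: (17.023,-10.927) -> (28.513,-20.569) [heading=320, draw]
LT 270: heading 320 -> 230
FD 13: (28.513,-20.569) -> (20.157,-30.528) [heading=230, draw]
RT 53: heading 230 -> 177
FD 20: (20.157,-30.528) -> (0.185,-29.481) [heading=177, draw]
RT 27: heading 177 -> 150
FD 16: (0.185,-29.481) -> (-13.672,-21.481) [heading=150, draw]
PD: pen down
FD 1: (-13.672,-21.481) -> (-14.538,-20.981) [heading=150, draw]
Final: pos=(-14.538,-20.981), heading=150, 7 segment(s) drawn

Segment lengths:
  seg 1: (0,0) -> (4,0), length = 4
  seg 2: (4,0) -> (17.023,-10.927), length = 17
  seg 3: (17.023,-10.927) -> (28.513,-20.569), length = 15
  seg 4: (28.513,-20.569) -> (20.157,-30.528), length = 13
  seg 5: (20.157,-30.528) -> (0.185,-29.481), length = 20
  seg 6: (0.185,-29.481) -> (-13.672,-21.481), length = 16
  seg 7: (-13.672,-21.481) -> (-14.538,-20.981), length = 1
Total = 86

Answer: 86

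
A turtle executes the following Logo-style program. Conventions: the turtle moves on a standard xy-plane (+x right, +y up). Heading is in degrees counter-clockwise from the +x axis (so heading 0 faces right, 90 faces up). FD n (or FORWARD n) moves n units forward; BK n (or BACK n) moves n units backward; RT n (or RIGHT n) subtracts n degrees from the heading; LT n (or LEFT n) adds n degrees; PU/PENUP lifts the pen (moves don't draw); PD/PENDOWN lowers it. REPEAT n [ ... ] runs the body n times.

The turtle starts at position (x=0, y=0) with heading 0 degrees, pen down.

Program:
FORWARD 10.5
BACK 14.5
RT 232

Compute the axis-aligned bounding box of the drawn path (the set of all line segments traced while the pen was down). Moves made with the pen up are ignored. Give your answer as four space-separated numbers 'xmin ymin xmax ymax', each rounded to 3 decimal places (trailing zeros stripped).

Executing turtle program step by step:
Start: pos=(0,0), heading=0, pen down
FD 10.5: (0,0) -> (10.5,0) [heading=0, draw]
BK 14.5: (10.5,0) -> (-4,0) [heading=0, draw]
RT 232: heading 0 -> 128
Final: pos=(-4,0), heading=128, 2 segment(s) drawn

Segment endpoints: x in {-4, 0, 10.5}, y in {0}
xmin=-4, ymin=0, xmax=10.5, ymax=0

Answer: -4 0 10.5 0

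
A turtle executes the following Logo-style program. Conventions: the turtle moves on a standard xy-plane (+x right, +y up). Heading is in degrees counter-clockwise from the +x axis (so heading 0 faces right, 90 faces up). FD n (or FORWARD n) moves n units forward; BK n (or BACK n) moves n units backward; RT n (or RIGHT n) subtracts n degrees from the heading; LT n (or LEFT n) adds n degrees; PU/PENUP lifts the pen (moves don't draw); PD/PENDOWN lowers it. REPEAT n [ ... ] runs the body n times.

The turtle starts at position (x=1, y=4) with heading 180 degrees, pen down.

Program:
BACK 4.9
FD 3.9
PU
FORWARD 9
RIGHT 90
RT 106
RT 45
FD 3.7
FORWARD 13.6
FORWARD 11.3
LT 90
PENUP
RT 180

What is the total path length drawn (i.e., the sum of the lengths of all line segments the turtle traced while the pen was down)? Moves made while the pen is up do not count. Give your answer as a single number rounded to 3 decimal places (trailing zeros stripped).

Answer: 8.8

Derivation:
Executing turtle program step by step:
Start: pos=(1,4), heading=180, pen down
BK 4.9: (1,4) -> (5.9,4) [heading=180, draw]
FD 3.9: (5.9,4) -> (2,4) [heading=180, draw]
PU: pen up
FD 9: (2,4) -> (-7,4) [heading=180, move]
RT 90: heading 180 -> 90
RT 106: heading 90 -> 344
RT 45: heading 344 -> 299
FD 3.7: (-7,4) -> (-5.206,0.764) [heading=299, move]
FD 13.6: (-5.206,0.764) -> (1.387,-11.131) [heading=299, move]
FD 11.3: (1.387,-11.131) -> (6.866,-21.014) [heading=299, move]
LT 90: heading 299 -> 29
PU: pen up
RT 180: heading 29 -> 209
Final: pos=(6.866,-21.014), heading=209, 2 segment(s) drawn

Segment lengths:
  seg 1: (1,4) -> (5.9,4), length = 4.9
  seg 2: (5.9,4) -> (2,4), length = 3.9
Total = 8.8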